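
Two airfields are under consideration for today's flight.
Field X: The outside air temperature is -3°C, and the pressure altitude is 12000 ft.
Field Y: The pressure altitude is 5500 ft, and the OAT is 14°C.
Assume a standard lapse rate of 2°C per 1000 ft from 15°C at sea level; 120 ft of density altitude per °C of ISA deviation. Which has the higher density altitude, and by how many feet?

Field X: ISA temp = -9°C, deviation +6°C, DA = 12000 + 120 × 6 = 12720 ft.
Field Y: ISA temp = 4°C, deviation +10°C, DA = 5500 + 120 × 10 = 6700 ft.
Field X is higher by 12720 − 6700 = 6020 ft.

Field X by 6020 ft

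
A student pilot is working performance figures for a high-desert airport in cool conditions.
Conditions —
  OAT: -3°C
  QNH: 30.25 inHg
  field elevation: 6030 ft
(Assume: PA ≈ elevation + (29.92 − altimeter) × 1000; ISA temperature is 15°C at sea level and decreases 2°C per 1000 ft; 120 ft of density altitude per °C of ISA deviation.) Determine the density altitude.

4908 ft

Pressure altitude = 6030 + (29.92 − 30.25) × 1000 = 6030 + (-330) = 5700 ft.
ISA temperature at 5700 ft = 15 − 2 × (5700/1000) = 3.6°C.
ISA deviation = -3 − 3.6 = -6.6°C.
Density altitude = 5700 + 120 × (-6.6) = 4908 ft.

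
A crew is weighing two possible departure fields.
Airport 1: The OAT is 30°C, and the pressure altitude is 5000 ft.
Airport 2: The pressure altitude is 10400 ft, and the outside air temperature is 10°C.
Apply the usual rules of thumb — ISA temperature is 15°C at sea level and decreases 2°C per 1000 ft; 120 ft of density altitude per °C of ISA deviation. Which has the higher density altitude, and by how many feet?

Airport 2 by 4296 ft

Airport 1: ISA temp = 5°C, deviation +25°C, DA = 5000 + 120 × 25 = 8000 ft.
Airport 2: ISA temp = -5.8°C, deviation +15.8°C, DA = 10400 + 120 × 15.8 = 12296 ft.
Airport 2 is higher by 12296 − 8000 = 4296 ft.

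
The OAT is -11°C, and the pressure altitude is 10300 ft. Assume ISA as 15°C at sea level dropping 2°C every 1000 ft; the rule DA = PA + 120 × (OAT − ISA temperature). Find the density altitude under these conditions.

9652 ft

ISA temperature at 10300 ft = 15 − 2 × (10300/1000) = -5.6°C.
ISA deviation = -11 − (-5.6) = -5.4°C.
Density altitude = 10300 + 120 × (-5.4) = 10300 + (-648) = 9652 ft.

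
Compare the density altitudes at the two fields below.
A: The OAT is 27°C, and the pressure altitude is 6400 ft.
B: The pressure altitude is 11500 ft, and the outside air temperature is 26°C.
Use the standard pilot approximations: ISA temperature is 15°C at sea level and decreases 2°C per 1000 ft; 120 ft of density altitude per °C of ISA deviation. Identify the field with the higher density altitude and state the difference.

B by 6204 ft

A: ISA temp = 2.2°C, deviation +24.8°C, DA = 6400 + 120 × 24.8 = 9376 ft.
B: ISA temp = -8°C, deviation +34°C, DA = 11500 + 120 × 34 = 15580 ft.
B is higher by 15580 − 9376 = 6204 ft.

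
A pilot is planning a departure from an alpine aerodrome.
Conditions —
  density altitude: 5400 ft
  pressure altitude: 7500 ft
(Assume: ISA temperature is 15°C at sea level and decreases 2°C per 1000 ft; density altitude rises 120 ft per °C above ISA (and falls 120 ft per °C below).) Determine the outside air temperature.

-17.5°C

Density altitude − pressure altitude = 5400 − 7500 = -2100 ft.
At 120 ft/°C that is an ISA deviation of -2100/120 = -17.5°C.
ISA temperature at 7500 ft = 15 − 2 × (7500/1000) = 0°C.
OAT = ISA + deviation = 0 + (-17.5) = -17.5°C.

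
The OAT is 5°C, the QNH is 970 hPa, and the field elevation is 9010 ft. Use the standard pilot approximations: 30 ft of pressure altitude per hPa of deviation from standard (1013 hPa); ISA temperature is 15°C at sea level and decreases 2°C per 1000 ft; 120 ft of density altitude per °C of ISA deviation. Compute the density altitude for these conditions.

11572 ft

Pressure altitude = 9010 + (1013 − 970) × 30 = 9010 + (+1290) = 10300 ft.
ISA temperature at 10300 ft = 15 − 2 × (10300/1000) = -5.6°C.
ISA deviation = 5 − (-5.6) = +10.6°C.
Density altitude = 10300 + 120 × (10.6) = 11572 ft.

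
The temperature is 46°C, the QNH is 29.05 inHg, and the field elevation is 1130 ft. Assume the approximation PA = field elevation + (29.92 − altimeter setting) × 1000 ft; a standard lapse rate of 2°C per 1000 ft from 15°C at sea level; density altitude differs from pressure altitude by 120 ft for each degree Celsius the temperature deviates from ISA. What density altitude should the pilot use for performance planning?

6200 ft

Pressure altitude = 1130 + (29.92 − 29.05) × 1000 = 1130 + (+870) = 2000 ft.
ISA temperature at 2000 ft = 15 − 2 × (2000/1000) = 11°C.
ISA deviation = 46 − 11 = +35°C.
Density altitude = 2000 + 120 × (35) = 6200 ft.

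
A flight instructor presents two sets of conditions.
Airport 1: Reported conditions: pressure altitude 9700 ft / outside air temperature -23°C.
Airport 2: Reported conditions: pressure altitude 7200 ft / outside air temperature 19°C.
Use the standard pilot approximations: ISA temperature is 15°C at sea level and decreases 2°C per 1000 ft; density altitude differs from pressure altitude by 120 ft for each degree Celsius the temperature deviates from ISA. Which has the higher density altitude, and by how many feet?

Airport 2 by 1940 ft

Airport 1: ISA temp = -4.4°C, deviation -18.6°C, DA = 9700 + 120 × (-18.6) = 7468 ft.
Airport 2: ISA temp = 0.6°C, deviation +18.4°C, DA = 7200 + 120 × 18.4 = 9408 ft.
Airport 2 is higher by 9408 − 7468 = 1940 ft.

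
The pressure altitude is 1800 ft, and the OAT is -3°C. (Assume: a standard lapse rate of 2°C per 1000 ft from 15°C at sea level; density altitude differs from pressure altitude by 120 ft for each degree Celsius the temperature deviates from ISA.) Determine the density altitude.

72 ft

ISA temperature at 1800 ft = 15 − 2 × (1800/1000) = 11.4°C.
ISA deviation = -3 − 11.4 = -14.4°C.
Density altitude = 1800 + 120 × (-14.4) = 1800 + (-1728) = 72 ft.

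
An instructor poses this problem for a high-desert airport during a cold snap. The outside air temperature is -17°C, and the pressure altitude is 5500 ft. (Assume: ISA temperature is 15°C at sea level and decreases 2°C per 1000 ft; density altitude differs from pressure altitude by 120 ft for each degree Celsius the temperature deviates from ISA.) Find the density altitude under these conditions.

2980 ft

ISA temperature at 5500 ft = 15 − 2 × (5500/1000) = 4°C.
ISA deviation = -17 − 4 = -21°C.
Density altitude = 5500 + 120 × (-21) = 5500 + (-2520) = 2980 ft.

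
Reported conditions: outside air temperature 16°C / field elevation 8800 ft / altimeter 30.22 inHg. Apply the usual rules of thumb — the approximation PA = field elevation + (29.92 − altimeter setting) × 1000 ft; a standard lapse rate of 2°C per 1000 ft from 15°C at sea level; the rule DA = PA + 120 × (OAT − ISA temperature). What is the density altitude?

10660 ft

Pressure altitude = 8800 + (29.92 − 30.22) × 1000 = 8800 + (-300) = 8500 ft.
ISA temperature at 8500 ft = 15 − 2 × (8500/1000) = -2°C.
ISA deviation = 16 − (-2) = +18°C.
Density altitude = 8500 + 120 × (18) = 10660 ft.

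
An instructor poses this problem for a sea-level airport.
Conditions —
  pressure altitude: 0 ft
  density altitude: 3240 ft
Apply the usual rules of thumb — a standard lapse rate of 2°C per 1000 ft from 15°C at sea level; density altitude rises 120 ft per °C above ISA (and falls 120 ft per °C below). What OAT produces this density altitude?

42°C

Density altitude − pressure altitude = 3240 − 0 = +3240 ft.
At 120 ft/°C that is an ISA deviation of 3240/120 = +27°C.
ISA temperature at 0 ft = 15 − 2 × (0/1000) = 15°C.
OAT = ISA + deviation = 15 + (+27) = 42°C.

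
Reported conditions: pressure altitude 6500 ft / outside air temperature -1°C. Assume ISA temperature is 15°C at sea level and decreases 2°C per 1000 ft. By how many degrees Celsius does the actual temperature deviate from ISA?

ISA temperature at 6500 ft = 15 − 2 × (6500/1000) = 2°C.
Deviation = OAT − ISA = -1 − 2 = -3°C.

ISA-3°C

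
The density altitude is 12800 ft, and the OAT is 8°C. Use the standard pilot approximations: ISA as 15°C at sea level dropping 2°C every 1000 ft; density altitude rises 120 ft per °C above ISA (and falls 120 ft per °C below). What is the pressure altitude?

DA = PA + 120 × (OAT − (15 − 2·PA/1000)) = PA + 120·OAT − 1800 + 0.24·PA = 1.24·PA + 120·OAT − 1800.
So 1.24·PA = 12800 − 120 × 8 + 1800 = 13640.
PA = 13640 / 1.24 = 11000 ft.

11000 ft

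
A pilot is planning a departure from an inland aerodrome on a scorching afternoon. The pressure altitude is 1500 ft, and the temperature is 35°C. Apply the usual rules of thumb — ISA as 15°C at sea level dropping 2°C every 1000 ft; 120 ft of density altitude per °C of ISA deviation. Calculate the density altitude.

ISA temperature at 1500 ft = 15 − 2 × (1500/1000) = 12°C.
ISA deviation = 35 − 12 = +23°C.
Density altitude = 1500 + 120 × (23) = 1500 + (+2760) = 4260 ft.

4260 ft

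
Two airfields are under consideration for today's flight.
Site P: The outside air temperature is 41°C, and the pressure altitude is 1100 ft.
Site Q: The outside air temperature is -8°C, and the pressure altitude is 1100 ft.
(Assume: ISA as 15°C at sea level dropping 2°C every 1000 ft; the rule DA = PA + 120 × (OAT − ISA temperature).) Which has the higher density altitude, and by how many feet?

Site P: ISA temp = 12.8°C, deviation +28.2°C, DA = 1100 + 120 × 28.2 = 4484 ft.
Site Q: ISA temp = 12.8°C, deviation -20.8°C, DA = 1100 + 120 × (-20.8) = -1396 ft.
Site P is higher by 4484 − (-1396) = 5880 ft.

Site P by 5880 ft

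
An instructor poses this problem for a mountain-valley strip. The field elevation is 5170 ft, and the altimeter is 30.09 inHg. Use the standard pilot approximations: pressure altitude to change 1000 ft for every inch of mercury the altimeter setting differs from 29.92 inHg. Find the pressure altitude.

Pressure correction = (29.92 − 30.09) × 1000 = -170 ft.
Pressure altitude = 5170 + (-170) = 5000 ft.

5000 ft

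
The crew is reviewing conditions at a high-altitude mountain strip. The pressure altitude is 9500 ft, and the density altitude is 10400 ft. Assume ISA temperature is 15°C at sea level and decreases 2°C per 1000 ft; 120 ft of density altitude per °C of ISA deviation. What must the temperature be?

Density altitude − pressure altitude = 10400 − 9500 = +900 ft.
At 120 ft/°C that is an ISA deviation of 900/120 = +7.5°C.
ISA temperature at 9500 ft = 15 − 2 × (9500/1000) = -4°C.
OAT = ISA + deviation = -4 + (+7.5) = 3.5°C.

3.5°C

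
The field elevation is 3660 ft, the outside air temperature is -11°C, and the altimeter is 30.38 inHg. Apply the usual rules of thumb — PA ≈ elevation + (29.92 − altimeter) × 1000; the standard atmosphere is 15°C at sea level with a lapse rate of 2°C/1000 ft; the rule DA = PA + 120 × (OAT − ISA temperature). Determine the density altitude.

848 ft

Pressure altitude = 3660 + (29.92 − 30.38) × 1000 = 3660 + (-460) = 3200 ft.
ISA temperature at 3200 ft = 15 − 2 × (3200/1000) = 8.6°C.
ISA deviation = -11 − 8.6 = -19.6°C.
Density altitude = 3200 + 120 × (-19.6) = 848 ft.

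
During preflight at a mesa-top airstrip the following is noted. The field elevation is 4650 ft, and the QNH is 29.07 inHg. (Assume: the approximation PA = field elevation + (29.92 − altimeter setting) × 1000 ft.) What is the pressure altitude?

Pressure correction = (29.92 − 29.07) × 1000 = +850 ft.
Pressure altitude = 4650 + (+850) = 5500 ft.

5500 ft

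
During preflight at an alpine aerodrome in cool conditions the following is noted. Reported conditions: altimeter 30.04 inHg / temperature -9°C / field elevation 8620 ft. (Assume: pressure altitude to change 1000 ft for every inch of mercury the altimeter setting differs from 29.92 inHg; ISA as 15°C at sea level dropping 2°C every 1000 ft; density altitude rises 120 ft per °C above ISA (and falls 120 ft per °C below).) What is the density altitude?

7660 ft

Pressure altitude = 8620 + (29.92 − 30.04) × 1000 = 8620 + (-120) = 8500 ft.
ISA temperature at 8500 ft = 15 − 2 × (8500/1000) = -2°C.
ISA deviation = -9 − (-2) = -7°C.
Density altitude = 8500 + 120 × (-7) = 7660 ft.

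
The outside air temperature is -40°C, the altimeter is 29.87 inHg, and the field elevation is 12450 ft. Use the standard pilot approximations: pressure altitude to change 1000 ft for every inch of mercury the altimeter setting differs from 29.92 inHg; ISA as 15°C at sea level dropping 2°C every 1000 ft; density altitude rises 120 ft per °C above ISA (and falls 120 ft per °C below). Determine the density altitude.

Pressure altitude = 12450 + (29.92 − 29.87) × 1000 = 12450 + (+50) = 12500 ft.
ISA temperature at 12500 ft = 15 − 2 × (12500/1000) = -10°C.
ISA deviation = -40 − (-10) = -30°C.
Density altitude = 12500 + 120 × (-30) = 8900 ft.

8900 ft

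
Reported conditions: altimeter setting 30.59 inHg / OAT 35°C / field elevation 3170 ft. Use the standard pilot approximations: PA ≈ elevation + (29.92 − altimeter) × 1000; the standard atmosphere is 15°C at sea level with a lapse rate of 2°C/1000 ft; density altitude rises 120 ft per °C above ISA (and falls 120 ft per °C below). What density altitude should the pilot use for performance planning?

Pressure altitude = 3170 + (29.92 − 30.59) × 1000 = 3170 + (-670) = 2500 ft.
ISA temperature at 2500 ft = 15 − 2 × (2500/1000) = 10°C.
ISA deviation = 35 − 10 = +25°C.
Density altitude = 2500 + 120 × (25) = 5500 ft.

5500 ft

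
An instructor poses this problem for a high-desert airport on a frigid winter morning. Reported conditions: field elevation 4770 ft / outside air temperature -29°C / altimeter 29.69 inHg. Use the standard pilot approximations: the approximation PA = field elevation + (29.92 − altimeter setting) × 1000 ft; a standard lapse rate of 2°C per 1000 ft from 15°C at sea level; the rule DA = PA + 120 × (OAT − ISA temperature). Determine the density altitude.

920 ft

Pressure altitude = 4770 + (29.92 − 29.69) × 1000 = 4770 + (+230) = 5000 ft.
ISA temperature at 5000 ft = 15 − 2 × (5000/1000) = 5°C.
ISA deviation = -29 − 5 = -34°C.
Density altitude = 5000 + 120 × (-34) = 920 ft.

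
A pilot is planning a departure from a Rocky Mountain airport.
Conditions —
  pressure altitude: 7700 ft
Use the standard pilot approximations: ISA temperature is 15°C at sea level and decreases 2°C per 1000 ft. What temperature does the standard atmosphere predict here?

ISA temperature = 15 − 2 × (7700/1000) = 15 − 15.4 = -0.4°C.

-0.4°C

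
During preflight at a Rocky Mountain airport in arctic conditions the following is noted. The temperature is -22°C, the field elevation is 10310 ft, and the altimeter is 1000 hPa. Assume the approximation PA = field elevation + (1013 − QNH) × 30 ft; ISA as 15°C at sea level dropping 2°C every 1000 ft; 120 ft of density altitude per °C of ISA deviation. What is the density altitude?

Pressure altitude = 10310 + (1013 − 1000) × 30 = 10310 + (+390) = 10700 ft.
ISA temperature at 10700 ft = 15 − 2 × (10700/1000) = -6.4°C.
ISA deviation = -22 − (-6.4) = -15.6°C.
Density altitude = 10700 + 120 × (-15.6) = 8828 ft.

8828 ft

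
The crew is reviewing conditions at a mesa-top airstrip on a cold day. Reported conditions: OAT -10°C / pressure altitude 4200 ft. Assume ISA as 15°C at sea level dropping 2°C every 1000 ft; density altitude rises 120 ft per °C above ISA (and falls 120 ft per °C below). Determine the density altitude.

ISA temperature at 4200 ft = 15 − 2 × (4200/1000) = 6.6°C.
ISA deviation = -10 − 6.6 = -16.6°C.
Density altitude = 4200 + 120 × (-16.6) = 4200 + (-1992) = 2208 ft.

2208 ft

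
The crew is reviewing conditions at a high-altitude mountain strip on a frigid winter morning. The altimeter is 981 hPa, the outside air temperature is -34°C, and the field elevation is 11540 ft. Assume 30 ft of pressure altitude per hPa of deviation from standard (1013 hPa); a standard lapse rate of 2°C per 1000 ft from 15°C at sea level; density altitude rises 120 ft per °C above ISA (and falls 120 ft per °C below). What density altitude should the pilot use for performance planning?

Pressure altitude = 11540 + (1013 − 981) × 30 = 11540 + (+960) = 12500 ft.
ISA temperature at 12500 ft = 15 − 2 × (12500/1000) = -10°C.
ISA deviation = -34 − (-10) = -24°C.
Density altitude = 12500 + 120 × (-24) = 9620 ft.

9620 ft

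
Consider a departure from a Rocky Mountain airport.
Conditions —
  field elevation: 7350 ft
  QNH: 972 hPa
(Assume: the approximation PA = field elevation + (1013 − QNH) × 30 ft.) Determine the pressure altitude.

8580 ft

Pressure correction = (1013 − 972) × 30 = +1230 ft.
Pressure altitude = 7350 + (+1230) = 8580 ft.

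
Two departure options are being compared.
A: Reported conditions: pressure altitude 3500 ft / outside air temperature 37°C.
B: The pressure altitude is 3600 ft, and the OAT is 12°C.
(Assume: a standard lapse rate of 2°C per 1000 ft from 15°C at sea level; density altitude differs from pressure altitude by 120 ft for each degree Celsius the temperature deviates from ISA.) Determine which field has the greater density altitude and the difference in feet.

A: ISA temp = 8°C, deviation +29°C, DA = 3500 + 120 × 29 = 6980 ft.
B: ISA temp = 7.8°C, deviation +4.2°C, DA = 3600 + 120 × 4.2 = 4104 ft.
A is higher by 6980 − 4104 = 2876 ft.

A by 2876 ft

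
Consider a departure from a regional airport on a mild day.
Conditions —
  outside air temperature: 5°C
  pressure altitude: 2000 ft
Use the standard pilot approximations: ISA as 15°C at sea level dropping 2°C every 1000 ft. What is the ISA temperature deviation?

ISA temperature at 2000 ft = 15 − 2 × (2000/1000) = 11°C.
Deviation = OAT − ISA = 5 − 11 = -6°C.

ISA-6°C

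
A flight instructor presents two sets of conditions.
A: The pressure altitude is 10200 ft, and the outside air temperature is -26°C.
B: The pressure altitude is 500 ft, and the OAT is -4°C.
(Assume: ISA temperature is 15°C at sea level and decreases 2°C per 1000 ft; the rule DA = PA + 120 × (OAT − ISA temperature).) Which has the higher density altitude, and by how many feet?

A by 9388 ft

A: ISA temp = -5.4°C, deviation -20.6°C, DA = 10200 + 120 × (-20.6) = 7728 ft.
B: ISA temp = 14°C, deviation -18°C, DA = 500 + 120 × (-18) = -1660 ft.
A is higher by 7728 − (-1660) = 9388 ft.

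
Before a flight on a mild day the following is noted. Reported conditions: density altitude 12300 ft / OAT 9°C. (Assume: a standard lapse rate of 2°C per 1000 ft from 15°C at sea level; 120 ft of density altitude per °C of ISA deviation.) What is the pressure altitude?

10500 ft

DA = PA + 120 × (OAT − (15 − 2·PA/1000)) = PA + 120·OAT − 1800 + 0.24·PA = 1.24·PA + 120·OAT − 1800.
So 1.24·PA = 12300 − 120 × 9 + 1800 = 13020.
PA = 13020 / 1.24 = 10500 ft.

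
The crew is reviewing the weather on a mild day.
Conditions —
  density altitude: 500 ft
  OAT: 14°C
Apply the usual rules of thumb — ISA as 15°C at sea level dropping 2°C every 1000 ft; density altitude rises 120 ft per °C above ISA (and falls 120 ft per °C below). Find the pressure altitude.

500 ft

DA = PA + 120 × (OAT − (15 − 2·PA/1000)) = PA + 120·OAT − 1800 + 0.24·PA = 1.24·PA + 120·OAT − 1800.
So 1.24·PA = 500 − 120 × 14 + 1800 = 620.
PA = 620 / 1.24 = 500 ft.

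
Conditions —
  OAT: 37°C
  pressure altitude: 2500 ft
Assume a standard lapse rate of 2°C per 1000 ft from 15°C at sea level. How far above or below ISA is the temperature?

ISA+27°C

ISA temperature at 2500 ft = 15 − 2 × (2500/1000) = 10°C.
Deviation = OAT − ISA = 37 − 10 = +27°C.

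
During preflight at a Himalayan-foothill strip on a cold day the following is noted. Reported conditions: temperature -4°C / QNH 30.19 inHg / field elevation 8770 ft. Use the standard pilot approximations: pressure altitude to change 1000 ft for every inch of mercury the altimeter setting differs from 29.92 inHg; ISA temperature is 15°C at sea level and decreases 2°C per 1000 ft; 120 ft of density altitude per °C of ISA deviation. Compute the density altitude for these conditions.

8260 ft

Pressure altitude = 8770 + (29.92 − 30.19) × 1000 = 8770 + (-270) = 8500 ft.
ISA temperature at 8500 ft = 15 − 2 × (8500/1000) = -2°C.
ISA deviation = -4 − (-2) = -2°C.
Density altitude = 8500 + 120 × (-2) = 8260 ft.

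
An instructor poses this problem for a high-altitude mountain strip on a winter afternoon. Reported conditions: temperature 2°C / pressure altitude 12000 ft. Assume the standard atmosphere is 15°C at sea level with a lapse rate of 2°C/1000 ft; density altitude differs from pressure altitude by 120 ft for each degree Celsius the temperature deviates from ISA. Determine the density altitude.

ISA temperature at 12000 ft = 15 − 2 × (12000/1000) = -9°C.
ISA deviation = 2 − (-9) = +11°C.
Density altitude = 12000 + 120 × (11) = 12000 + (+1320) = 13320 ft.

13320 ft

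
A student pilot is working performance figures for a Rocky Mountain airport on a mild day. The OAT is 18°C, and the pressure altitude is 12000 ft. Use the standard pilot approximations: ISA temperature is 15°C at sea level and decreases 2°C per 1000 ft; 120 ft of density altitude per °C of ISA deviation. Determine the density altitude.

ISA temperature at 12000 ft = 15 − 2 × (12000/1000) = -9°C.
ISA deviation = 18 − (-9) = +27°C.
Density altitude = 12000 + 120 × (27) = 12000 + (+3240) = 15240 ft.

15240 ft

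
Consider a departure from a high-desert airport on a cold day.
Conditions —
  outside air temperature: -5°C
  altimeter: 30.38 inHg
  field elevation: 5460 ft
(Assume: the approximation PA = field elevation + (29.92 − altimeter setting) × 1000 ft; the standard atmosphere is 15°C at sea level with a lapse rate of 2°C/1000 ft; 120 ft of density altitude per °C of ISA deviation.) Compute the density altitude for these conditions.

Pressure altitude = 5460 + (29.92 − 30.38) × 1000 = 5460 + (-460) = 5000 ft.
ISA temperature at 5000 ft = 15 − 2 × (5000/1000) = 5°C.
ISA deviation = -5 − 5 = -10°C.
Density altitude = 5000 + 120 × (-10) = 3800 ft.

3800 ft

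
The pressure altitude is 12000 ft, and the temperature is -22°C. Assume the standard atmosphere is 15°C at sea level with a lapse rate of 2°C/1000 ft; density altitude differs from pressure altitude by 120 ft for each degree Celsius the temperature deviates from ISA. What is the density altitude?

ISA temperature at 12000 ft = 15 − 2 × (12000/1000) = -9°C.
ISA deviation = -22 − (-9) = -13°C.
Density altitude = 12000 + 120 × (-13) = 12000 + (-1560) = 10440 ft.

10440 ft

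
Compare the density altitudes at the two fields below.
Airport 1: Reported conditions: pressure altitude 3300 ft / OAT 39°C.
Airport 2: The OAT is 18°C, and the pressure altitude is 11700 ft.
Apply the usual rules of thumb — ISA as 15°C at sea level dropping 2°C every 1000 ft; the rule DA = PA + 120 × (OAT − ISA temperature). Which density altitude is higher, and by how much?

Airport 2 by 7896 ft

Airport 1: ISA temp = 8.4°C, deviation +30.6°C, DA = 3300 + 120 × 30.6 = 6972 ft.
Airport 2: ISA temp = -8.4°C, deviation +26.4°C, DA = 11700 + 120 × 26.4 = 14868 ft.
Airport 2 is higher by 14868 − 6972 = 7896 ft.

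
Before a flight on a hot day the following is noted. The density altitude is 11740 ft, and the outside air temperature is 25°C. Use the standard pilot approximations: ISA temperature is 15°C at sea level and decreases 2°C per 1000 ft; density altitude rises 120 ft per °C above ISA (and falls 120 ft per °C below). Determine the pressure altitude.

DA = PA + 120 × (OAT − (15 − 2·PA/1000)) = PA + 120·OAT − 1800 + 0.24·PA = 1.24·PA + 120·OAT − 1800.
So 1.24·PA = 11740 − 120 × 25 + 1800 = 10540.
PA = 10540 / 1.24 = 8500 ft.

8500 ft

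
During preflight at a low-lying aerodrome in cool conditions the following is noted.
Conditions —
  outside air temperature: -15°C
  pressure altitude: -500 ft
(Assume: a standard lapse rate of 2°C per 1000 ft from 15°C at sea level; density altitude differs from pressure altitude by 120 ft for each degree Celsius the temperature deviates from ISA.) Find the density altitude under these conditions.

ISA temperature at -500 ft = 15 − 2 × (-500/1000) = 16°C.
ISA deviation = -15 − 16 = -31°C.
Density altitude = -500 + 120 × (-31) = -500 + (-3720) = -4220 ft.

-4220 ft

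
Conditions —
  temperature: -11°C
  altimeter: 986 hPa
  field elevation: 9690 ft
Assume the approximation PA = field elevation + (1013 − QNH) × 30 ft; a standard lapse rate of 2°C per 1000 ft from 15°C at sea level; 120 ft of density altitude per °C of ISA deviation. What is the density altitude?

9900 ft

Pressure altitude = 9690 + (1013 − 986) × 30 = 9690 + (+810) = 10500 ft.
ISA temperature at 10500 ft = 15 − 2 × (10500/1000) = -6°C.
ISA deviation = -11 − (-6) = -5°C.
Density altitude = 10500 + 120 × (-5) = 9900 ft.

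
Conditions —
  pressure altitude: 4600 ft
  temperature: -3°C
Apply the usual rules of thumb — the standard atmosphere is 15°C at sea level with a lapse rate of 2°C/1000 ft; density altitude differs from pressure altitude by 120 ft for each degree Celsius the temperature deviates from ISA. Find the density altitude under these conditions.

3544 ft

ISA temperature at 4600 ft = 15 − 2 × (4600/1000) = 5.8°C.
ISA deviation = -3 − 5.8 = -8.8°C.
Density altitude = 4600 + 120 × (-8.8) = 4600 + (-1056) = 3544 ft.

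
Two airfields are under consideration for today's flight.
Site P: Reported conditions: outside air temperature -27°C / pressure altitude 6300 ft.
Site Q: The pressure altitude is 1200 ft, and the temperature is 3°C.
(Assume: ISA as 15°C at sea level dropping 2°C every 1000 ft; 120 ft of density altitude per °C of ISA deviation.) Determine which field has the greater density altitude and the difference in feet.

Site P: ISA temp = 2.4°C, deviation -29.4°C, DA = 6300 + 120 × (-29.4) = 2772 ft.
Site Q: ISA temp = 12.6°C, deviation -9.6°C, DA = 1200 + 120 × (-9.6) = 48 ft.
Site P is higher by 2772 − 48 = 2724 ft.

Site P by 2724 ft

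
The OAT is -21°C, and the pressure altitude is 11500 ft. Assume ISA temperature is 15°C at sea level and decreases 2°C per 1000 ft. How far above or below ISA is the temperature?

ISA temperature at 11500 ft = 15 − 2 × (11500/1000) = -8°C.
Deviation = OAT − ISA = -21 − (-8) = -13°C.

ISA-13°C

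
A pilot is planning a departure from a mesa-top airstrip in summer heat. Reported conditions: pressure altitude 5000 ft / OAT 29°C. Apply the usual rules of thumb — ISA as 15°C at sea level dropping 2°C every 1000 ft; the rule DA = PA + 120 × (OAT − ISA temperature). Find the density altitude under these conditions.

ISA temperature at 5000 ft = 15 − 2 × (5000/1000) = 5°C.
ISA deviation = 29 − 5 = +24°C.
Density altitude = 5000 + 120 × (24) = 5000 + (+2880) = 7880 ft.

7880 ft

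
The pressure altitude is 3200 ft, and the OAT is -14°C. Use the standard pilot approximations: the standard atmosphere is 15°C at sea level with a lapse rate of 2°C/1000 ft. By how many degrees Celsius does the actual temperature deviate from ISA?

ISA-22.6°C

ISA temperature at 3200 ft = 15 − 2 × (3200/1000) = 8.6°C.
Deviation = OAT − ISA = -14 − 8.6 = -22.6°C.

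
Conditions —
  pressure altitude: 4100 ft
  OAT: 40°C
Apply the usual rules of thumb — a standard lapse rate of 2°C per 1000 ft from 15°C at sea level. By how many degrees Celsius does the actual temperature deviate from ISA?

ISA temperature at 4100 ft = 15 − 2 × (4100/1000) = 6.8°C.
Deviation = OAT − ISA = 40 − 6.8 = +33.2°C.

ISA+33.2°C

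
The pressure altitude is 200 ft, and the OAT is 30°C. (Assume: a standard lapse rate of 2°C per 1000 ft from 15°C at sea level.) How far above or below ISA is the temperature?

ISA+15.4°C

ISA temperature at 200 ft = 15 − 2 × (200/1000) = 14.6°C.
Deviation = OAT − ISA = 30 − 14.6 = +15.4°C.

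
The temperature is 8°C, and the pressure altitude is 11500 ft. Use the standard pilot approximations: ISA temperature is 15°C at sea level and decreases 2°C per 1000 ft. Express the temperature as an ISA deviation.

ISA+16°C

ISA temperature at 11500 ft = 15 − 2 × (11500/1000) = -8°C.
Deviation = OAT − ISA = 8 − (-8) = +16°C.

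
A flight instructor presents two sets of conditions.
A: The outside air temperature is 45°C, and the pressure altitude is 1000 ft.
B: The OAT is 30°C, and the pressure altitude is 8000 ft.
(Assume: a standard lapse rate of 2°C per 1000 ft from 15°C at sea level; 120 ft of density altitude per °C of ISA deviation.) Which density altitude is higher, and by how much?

B by 6880 ft

A: ISA temp = 13°C, deviation +32°C, DA = 1000 + 120 × 32 = 4840 ft.
B: ISA temp = -1°C, deviation +31°C, DA = 8000 + 120 × 31 = 11720 ft.
B is higher by 11720 − 4840 = 6880 ft.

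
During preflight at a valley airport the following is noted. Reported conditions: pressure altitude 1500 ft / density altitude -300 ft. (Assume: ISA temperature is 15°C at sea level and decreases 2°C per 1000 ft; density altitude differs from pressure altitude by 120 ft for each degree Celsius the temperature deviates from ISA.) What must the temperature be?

Density altitude − pressure altitude = -300 − 1500 = -1800 ft.
At 120 ft/°C that is an ISA deviation of -1800/120 = -15°C.
ISA temperature at 1500 ft = 15 − 2 × (1500/1000) = 12°C.
OAT = ISA + deviation = 12 + (-15) = -3°C.

-3°C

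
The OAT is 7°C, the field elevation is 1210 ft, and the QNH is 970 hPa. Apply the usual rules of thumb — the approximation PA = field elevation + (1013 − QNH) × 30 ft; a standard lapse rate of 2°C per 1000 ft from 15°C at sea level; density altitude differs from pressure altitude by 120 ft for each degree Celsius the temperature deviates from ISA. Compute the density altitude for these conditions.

2140 ft

Pressure altitude = 1210 + (1013 − 970) × 30 = 1210 + (+1290) = 2500 ft.
ISA temperature at 2500 ft = 15 − 2 × (2500/1000) = 10°C.
ISA deviation = 7 − 10 = -3°C.
Density altitude = 2500 + 120 × (-3) = 2140 ft.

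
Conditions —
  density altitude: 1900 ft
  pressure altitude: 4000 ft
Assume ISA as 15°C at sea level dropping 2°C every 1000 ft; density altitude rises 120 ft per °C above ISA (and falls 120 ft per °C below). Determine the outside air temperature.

Density altitude − pressure altitude = 1900 − 4000 = -2100 ft.
At 120 ft/°C that is an ISA deviation of -2100/120 = -17.5°C.
ISA temperature at 4000 ft = 15 − 2 × (4000/1000) = 7°C.
OAT = ISA + deviation = 7 + (-17.5) = -10.5°C.

-10.5°C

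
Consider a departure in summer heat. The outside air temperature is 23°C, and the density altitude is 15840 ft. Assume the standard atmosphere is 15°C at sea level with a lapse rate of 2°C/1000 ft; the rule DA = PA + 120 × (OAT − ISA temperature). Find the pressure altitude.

12000 ft

DA = PA + 120 × (OAT − (15 − 2·PA/1000)) = PA + 120·OAT − 1800 + 0.24·PA = 1.24·PA + 120·OAT − 1800.
So 1.24·PA = 15840 − 120 × 23 + 1800 = 14880.
PA = 14880 / 1.24 = 12000 ft.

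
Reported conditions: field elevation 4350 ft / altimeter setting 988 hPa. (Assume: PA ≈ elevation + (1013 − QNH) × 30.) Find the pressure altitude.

Pressure correction = (1013 − 988) × 30 = +750 ft.
Pressure altitude = 4350 + (+750) = 5100 ft.

5100 ft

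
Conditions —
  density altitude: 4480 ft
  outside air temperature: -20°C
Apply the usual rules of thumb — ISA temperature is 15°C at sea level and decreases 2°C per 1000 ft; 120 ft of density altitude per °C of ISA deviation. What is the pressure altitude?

DA = PA + 120 × (OAT − (15 − 2·PA/1000)) = PA + 120·OAT − 1800 + 0.24·PA = 1.24·PA + 120·OAT − 1800.
So 1.24·PA = 4480 − 120 × (-20) + 1800 = 8680.
PA = 8680 / 1.24 = 7000 ft.

7000 ft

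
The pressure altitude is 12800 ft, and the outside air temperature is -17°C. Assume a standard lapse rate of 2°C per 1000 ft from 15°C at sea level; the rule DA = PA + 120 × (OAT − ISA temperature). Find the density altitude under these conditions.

12032 ft

ISA temperature at 12800 ft = 15 − 2 × (12800/1000) = -10.6°C.
ISA deviation = -17 − (-10.6) = -6.4°C.
Density altitude = 12800 + 120 × (-6.4) = 12800 + (-768) = 12032 ft.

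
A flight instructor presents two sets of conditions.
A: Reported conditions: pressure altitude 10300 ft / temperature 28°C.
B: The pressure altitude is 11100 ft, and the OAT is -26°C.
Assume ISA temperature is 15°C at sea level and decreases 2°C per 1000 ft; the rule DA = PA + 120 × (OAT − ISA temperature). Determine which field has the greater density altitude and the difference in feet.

A by 5488 ft

A: ISA temp = -5.6°C, deviation +33.6°C, DA = 10300 + 120 × 33.6 = 14332 ft.
B: ISA temp = -7.2°C, deviation -18.8°C, DA = 11100 + 120 × (-18.8) = 8844 ft.
A is higher by 14332 − 8844 = 5488 ft.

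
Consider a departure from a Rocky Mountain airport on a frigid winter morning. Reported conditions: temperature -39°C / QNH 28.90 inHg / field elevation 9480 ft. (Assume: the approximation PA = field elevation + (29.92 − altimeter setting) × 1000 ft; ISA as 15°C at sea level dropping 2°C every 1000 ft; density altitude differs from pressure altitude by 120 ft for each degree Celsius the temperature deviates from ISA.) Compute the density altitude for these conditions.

Pressure altitude = 9480 + (29.92 − 28.90) × 1000 = 9480 + (+1020) = 10500 ft.
ISA temperature at 10500 ft = 15 − 2 × (10500/1000) = -6°C.
ISA deviation = -39 − (-6) = -33°C.
Density altitude = 10500 + 120 × (-33) = 6540 ft.

6540 ft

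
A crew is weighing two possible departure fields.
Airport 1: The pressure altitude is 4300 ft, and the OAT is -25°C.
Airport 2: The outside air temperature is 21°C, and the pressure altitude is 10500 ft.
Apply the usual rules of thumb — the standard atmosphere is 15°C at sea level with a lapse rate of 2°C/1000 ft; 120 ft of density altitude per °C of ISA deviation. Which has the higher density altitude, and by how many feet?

Airport 1: ISA temp = 6.4°C, deviation -31.4°C, DA = 4300 + 120 × (-31.4) = 532 ft.
Airport 2: ISA temp = -6°C, deviation +27°C, DA = 10500 + 120 × 27 = 13740 ft.
Airport 2 is higher by 13740 − 532 = 13208 ft.

Airport 2 by 13208 ft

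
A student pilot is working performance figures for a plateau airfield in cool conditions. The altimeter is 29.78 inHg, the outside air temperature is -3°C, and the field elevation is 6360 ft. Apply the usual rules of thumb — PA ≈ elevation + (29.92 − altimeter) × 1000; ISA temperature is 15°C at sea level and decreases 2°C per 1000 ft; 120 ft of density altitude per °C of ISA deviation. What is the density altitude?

5900 ft

Pressure altitude = 6360 + (29.92 − 29.78) × 1000 = 6360 + (+140) = 6500 ft.
ISA temperature at 6500 ft = 15 − 2 × (6500/1000) = 2°C.
ISA deviation = -3 − 2 = -5°C.
Density altitude = 6500 + 120 × (-5) = 5900 ft.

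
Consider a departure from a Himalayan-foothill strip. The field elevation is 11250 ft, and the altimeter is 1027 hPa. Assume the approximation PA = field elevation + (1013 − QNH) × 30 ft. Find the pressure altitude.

Pressure correction = (1013 − 1027) × 30 = -420 ft.
Pressure altitude = 11250 + (-420) = 10830 ft.

10830 ft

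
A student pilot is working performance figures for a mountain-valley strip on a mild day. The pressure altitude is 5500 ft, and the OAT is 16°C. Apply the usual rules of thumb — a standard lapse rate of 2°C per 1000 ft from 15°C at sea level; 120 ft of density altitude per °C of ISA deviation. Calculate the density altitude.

6940 ft

ISA temperature at 5500 ft = 15 − 2 × (5500/1000) = 4°C.
ISA deviation = 16 − 4 = +12°C.
Density altitude = 5500 + 120 × (12) = 5500 + (+1440) = 6940 ft.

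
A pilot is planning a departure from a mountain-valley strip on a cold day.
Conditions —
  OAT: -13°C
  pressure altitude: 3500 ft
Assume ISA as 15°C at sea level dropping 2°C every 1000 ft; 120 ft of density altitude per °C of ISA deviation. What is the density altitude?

980 ft

ISA temperature at 3500 ft = 15 − 2 × (3500/1000) = 8°C.
ISA deviation = -13 − 8 = -21°C.
Density altitude = 3500 + 120 × (-21) = 3500 + (-2520) = 980 ft.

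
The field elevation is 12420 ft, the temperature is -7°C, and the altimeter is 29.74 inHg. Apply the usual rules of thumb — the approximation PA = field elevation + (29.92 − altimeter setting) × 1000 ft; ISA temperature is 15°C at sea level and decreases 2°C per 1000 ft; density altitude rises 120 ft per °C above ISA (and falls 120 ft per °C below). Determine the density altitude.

12984 ft

Pressure altitude = 12420 + (29.92 − 29.74) × 1000 = 12420 + (+180) = 12600 ft.
ISA temperature at 12600 ft = 15 − 2 × (12600/1000) = -10.2°C.
ISA deviation = -7 − (-10.2) = +3.2°C.
Density altitude = 12600 + 120 × (3.2) = 12984 ft.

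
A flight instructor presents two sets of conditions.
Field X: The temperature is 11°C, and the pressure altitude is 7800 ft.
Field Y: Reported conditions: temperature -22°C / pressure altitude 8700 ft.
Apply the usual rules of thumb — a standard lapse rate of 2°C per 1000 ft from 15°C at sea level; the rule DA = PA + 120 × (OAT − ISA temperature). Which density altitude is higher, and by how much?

Field X: ISA temp = -0.6°C, deviation +11.6°C, DA = 7800 + 120 × 11.6 = 9192 ft.
Field Y: ISA temp = -2.4°C, deviation -19.6°C, DA = 8700 + 120 × (-19.6) = 6348 ft.
Field X is higher by 9192 − 6348 = 2844 ft.

Field X by 2844 ft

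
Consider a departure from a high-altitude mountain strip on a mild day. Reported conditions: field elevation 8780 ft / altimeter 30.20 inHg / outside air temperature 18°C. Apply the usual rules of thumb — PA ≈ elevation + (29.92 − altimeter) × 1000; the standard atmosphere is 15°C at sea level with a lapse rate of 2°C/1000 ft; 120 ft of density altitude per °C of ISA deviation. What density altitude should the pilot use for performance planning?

10900 ft

Pressure altitude = 8780 + (29.92 − 30.20) × 1000 = 8780 + (-280) = 8500 ft.
ISA temperature at 8500 ft = 15 − 2 × (8500/1000) = -2°C.
ISA deviation = 18 − (-2) = +20°C.
Density altitude = 8500 + 120 × (20) = 10900 ft.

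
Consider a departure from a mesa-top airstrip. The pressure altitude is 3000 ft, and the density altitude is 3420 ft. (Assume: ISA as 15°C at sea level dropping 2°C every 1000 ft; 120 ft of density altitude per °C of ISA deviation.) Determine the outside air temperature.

12.5°C

Density altitude − pressure altitude = 3420 − 3000 = +420 ft.
At 120 ft/°C that is an ISA deviation of 420/120 = +3.5°C.
ISA temperature at 3000 ft = 15 − 2 × (3000/1000) = 9°C.
OAT = ISA + deviation = 9 + (+3.5) = 12.5°C.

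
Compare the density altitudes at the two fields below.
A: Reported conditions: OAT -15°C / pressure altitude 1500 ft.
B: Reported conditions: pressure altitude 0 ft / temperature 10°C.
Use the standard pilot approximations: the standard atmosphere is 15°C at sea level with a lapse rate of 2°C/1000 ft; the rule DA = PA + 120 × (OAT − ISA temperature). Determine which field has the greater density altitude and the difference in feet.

A: ISA temp = 12°C, deviation -27°C, DA = 1500 + 120 × (-27) = -1740 ft.
B: ISA temp = 15°C, deviation -5°C, DA = 0 + 120 × (-5) = -600 ft.
B is higher by -600 − (-1740) = 1140 ft.

B by 1140 ft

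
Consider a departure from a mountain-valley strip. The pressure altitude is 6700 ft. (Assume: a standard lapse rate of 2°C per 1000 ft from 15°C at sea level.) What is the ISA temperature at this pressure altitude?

ISA temperature = 15 − 2 × (6700/1000) = 15 − 13.4 = 1.6°C.

1.6°C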